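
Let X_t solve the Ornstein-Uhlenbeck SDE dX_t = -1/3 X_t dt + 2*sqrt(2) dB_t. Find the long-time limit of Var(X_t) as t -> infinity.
lim Var(X_t) = 12

The OU SDE dX = -theta X dt + sigma dB admits the integrating factor exp(theta t): d(exp(theta t) X_t) = sigma exp(theta t) dB_t. Integrating from 0 to t gives X_t = x_0 * exp(-theta t) + sigma * int_0^t exp(-theta (t-s)) dB_s for any initial x_0. The Itô integral has variance (by the Itô isometry) sigma^2 * int_0^t exp(-2 theta (t - s)) ds = sigma^2 * (1 - exp(-2 theta t)) / (2 theta), independent of x_0.
With theta = 1/3, sigma = 2*sqrt(2):
  Var(X_t) = (2*sqrt(2))^2 * (1 - exp(-2*1/3 t)) / (2 * 1/3) = 12 - 12*exp(-2*t/3).
As t -> infinity, exp(-2*1/3 t) -> 0, so the stationary variance is sigma^2 / (2 theta) = 12.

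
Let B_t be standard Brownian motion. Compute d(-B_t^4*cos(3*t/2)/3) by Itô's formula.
d(-B_t^4*cos(3*t/2)/3) = (B_t^2*(B_t^2*sin(3*t/2) - 4*cos(3*t/2))/2) dt + (-4*B_t^3*cos(3*t/2)/3) dB_t

Itô's formula for f(t, x): d f(t, B_t) = (f_t + (1/2) f_xx) dt + f_x dB_t. Compute partials of f(t, x) = -x^4*cos(3*t/2)/3:
  f_t(t,x)  = x^4*sin(3*t/2)/2
  f_x(t,x)  = -4*x^3*cos(3*t/2)/3
  f_xx(t,x) = -4*x^2*cos(3*t/2)
Assemble drift = f_t + (1/2) f_xx = x^2*(x^2*sin(3*t/2) - 4*cos(3*t/2))/2 and diffusion = f_x = -4*x^3*cos(3*t/2)/3. Substituting x = B_t:
  d(-B_t^4*cos(3*t/2)/3) = (B_t^2*(B_t^2*sin(3*t/2) - 4*cos(3*t/2))/2) dt + (-4*B_t^3*cos(3*t/2)/3) dB_t.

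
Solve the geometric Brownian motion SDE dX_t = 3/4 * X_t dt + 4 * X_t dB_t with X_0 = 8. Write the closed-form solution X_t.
X_t = 8 * exp((-29/4) * t + (4) * B_t)

For GBM dX = mu X dt + sigma X dB with X_0 = x_0, apply Itô to Y = log X: dY = (mu - sigma^2/2) dt + sigma dB, so Y_t = log(x_0) + (mu - sigma^2/2) t + sigma B_t and hence X_t = x_0 * exp((mu - sigma^2/2) t + sigma B_t).
With mu = 3/4, sigma = 4, x_0 = 8, this gives:
  X_t = 8 * exp((-29/4) * t + (4) * B_t).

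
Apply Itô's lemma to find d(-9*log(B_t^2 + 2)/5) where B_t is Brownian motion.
d(-9*log(B_t^2 + 2)/5) = (9*(B_t^2 - 2)/(5*(B_t^2 + 2)^2)) dt + (-18*B_t/(5*B_t^2 + 10)) dB_t

Itô's formula for f(B_t) gives d f(B_t) = f'(B_t) dB_t + (1/2) f''(B_t) dt. Compute derivatives of f(x) = -9*log(x^2 + 2)/5:
  f'(x)  = -18*x/(5*x^2 + 10)
  f''(x) = 18*(x^2 - 2)/(5*(x^2 + 2)^2)
Substitute x = B_t and multiply the f'' term by 1/2:
  drift     = (1/2) * (18*(x^2 - 2)/(5*(x^2 + 2)^2)) evaluated at B_t = 9*(B_t^2 - 2)/(5*(B_t^2 + 2)^2)
  diffusion = (-18*x/(5*x^2 + 10)) evaluated at B_t = -18*B_t/(5*B_t^2 + 10)
Therefore d(-9*log(B_t^2 + 2)/5) = (9*(B_t^2 - 2)/(5*(B_t^2 + 2)^2)) dt + (-18*B_t/(5*B_t^2 + 10)) dB_t.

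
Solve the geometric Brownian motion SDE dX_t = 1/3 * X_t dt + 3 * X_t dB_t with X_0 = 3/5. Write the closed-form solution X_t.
X_t = 3/5 * exp((-25/6) * t + (3) * B_t)

For GBM dX = mu X dt + sigma X dB with X_0 = x_0, apply Itô to Y = log X: dY = (mu - sigma^2/2) dt + sigma dB, so Y_t = log(x_0) + (mu - sigma^2/2) t + sigma B_t and hence X_t = x_0 * exp((mu - sigma^2/2) t + sigma B_t).
With mu = 1/3, sigma = 3, x_0 = 3/5, this gives:
  X_t = 3/5 * exp((-25/6) * t + (3) * B_t).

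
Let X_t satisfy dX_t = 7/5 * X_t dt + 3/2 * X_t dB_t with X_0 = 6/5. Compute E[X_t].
E[X_t] = 6*exp(7*t/5)/5

For GBM dX = mu X dt + sigma X dB with X_0 = x_0, apply Itô to Y = log X: dY = (mu - sigma^2/2) dt + sigma dB, so Y_t = log(x_0) + (mu - sigma^2/2) t + sigma B_t and hence X_t = x_0 * exp((mu - sigma^2/2) t + sigma B_t).
With mu = 7/5, sigma = 3/2, x_0 = 6/5, this gives:
  X_t = 6/5 * exp((11/40) * t + (3/2) * B_t).
Since sigma*B_t ~ Normal(0, sigma^2 t), E[exp(sigma*B_t)] = exp(sigma^2 t / 2); so E[X_t] = x_0 * exp((mu - sigma^2/2) t) * exp(sigma^2 t / 2) = x_0 * exp(mu t) = 6*exp(7*t/5)/5.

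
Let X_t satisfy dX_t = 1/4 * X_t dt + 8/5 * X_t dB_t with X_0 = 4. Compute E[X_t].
E[X_t] = 4*exp(t/4)

For GBM dX = mu X dt + sigma X dB with X_0 = x_0, apply Itô to Y = log X: dY = (mu - sigma^2/2) dt + sigma dB, so Y_t = log(x_0) + (mu - sigma^2/2) t + sigma B_t and hence X_t = x_0 * exp((mu - sigma^2/2) t + sigma B_t).
With mu = 1/4, sigma = 8/5, x_0 = 4, this gives:
  X_t = 4 * exp((-103/100) * t + (8/5) * B_t).
Since sigma*B_t ~ Normal(0, sigma^2 t), E[exp(sigma*B_t)] = exp(sigma^2 t / 2); so E[X_t] = x_0 * exp((mu - sigma^2/2) t) * exp(sigma^2 t / 2) = x_0 * exp(mu t) = 4*exp(t/4).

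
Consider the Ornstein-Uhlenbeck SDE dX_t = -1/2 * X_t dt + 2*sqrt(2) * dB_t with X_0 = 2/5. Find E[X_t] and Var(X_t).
E[X_t] = 2*exp(-t/2)/5; Var(X_t) = 8 - 8*exp(-t)

The OU SDE dX = -theta X dt + sigma dB admits the integrating factor exp(theta t): d(exp(theta t) X_t) = sigma exp(theta t) dB_t. Integrating from 0 to t:
  X_t = x_0 * exp(-theta t) + sigma * int_0^t exp(-theta (t-s)) dB_s.
The Itô integral has mean 0 and (by the Itô isometry) variance sigma^2 * int_0^t exp(-2 theta (t - s)) ds = sigma^2 * (1 - exp(-2 theta t)) / (2 theta).
With theta = 1/2, sigma = 2*sqrt(2), x_0 = 2/5:
  E[X_t] = 2/5 * exp(-1/2 t) = 2*exp(-t/2)/5
  Var(X_t) = (2*sqrt(2))^2 * (1 - exp(-2*1/2 t)) / (2 * 1/2) = 8 - 8*exp(-t).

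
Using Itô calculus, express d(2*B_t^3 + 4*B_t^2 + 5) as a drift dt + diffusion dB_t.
d(2*B_t^3 + 4*B_t^2 + 5) = (6*B_t + 4) dt + (2*B_t*(3*B_t + 4)) dB_t

Itô's formula for f(B_t) gives d f(B_t) = f'(B_t) dB_t + (1/2) f''(B_t) dt. Compute derivatives of f(x) = 2*x^3 + 4*x^2 + 5:
  f'(x)  = 2*x*(3*x + 4)
  f''(x) = 12*x + 8
Substitute x = B_t and multiply the f'' term by 1/2:
  drift     = (1/2) * (12*x + 8) evaluated at B_t = 6*B_t + 4
  diffusion = (2*x*(3*x + 4)) evaluated at B_t = 2*B_t*(3*B_t + 4)
Therefore d(2*B_t^3 + 4*B_t^2 + 5) = (6*B_t + 4) dt + (2*B_t*(3*B_t + 4)) dB_t.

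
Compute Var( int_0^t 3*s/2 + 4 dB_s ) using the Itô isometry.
Var = t*(3*t^2 + 24*t + 64)/4

The Itô integral of a deterministic integrand f(s) has mean 0 because each increment f(s) * (B_{s+ds} - B_s) has mean 0. By the Itô isometry:
  Var( int_0^t f(s) dB_s ) = E[ (int_0^t f(s) dB_s)^2 ] = int_0^t f(s)^2 ds.
Here f(s) = 3*s/2 + 4, so f(s)^2 = (3*s + 8)^2/4. Integrate:
  int_0^t ((3*s + 8)^2/4) ds = t*(3*t^2 + 24*t + 64)/4.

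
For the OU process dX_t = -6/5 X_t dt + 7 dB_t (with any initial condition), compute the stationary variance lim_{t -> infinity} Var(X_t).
lim Var(X_t) = 245/12

The OU SDE dX = -theta X dt + sigma dB admits the integrating factor exp(theta t): d(exp(theta t) X_t) = sigma exp(theta t) dB_t. Integrating from 0 to t gives X_t = x_0 * exp(-theta t) + sigma * int_0^t exp(-theta (t-s)) dB_s for any initial x_0. The Itô integral has variance (by the Itô isometry) sigma^2 * int_0^t exp(-2 theta (t - s)) ds = sigma^2 * (1 - exp(-2 theta t)) / (2 theta), independent of x_0.
With theta = 6/5, sigma = 7:
  Var(X_t) = (7)^2 * (1 - exp(-2*6/5 t)) / (2 * 6/5) = 245/12 - 245*exp(-12*t/5)/12.
As t -> infinity, exp(-2*6/5 t) -> 0, so the stationary variance is sigma^2 / (2 theta) = 245/12.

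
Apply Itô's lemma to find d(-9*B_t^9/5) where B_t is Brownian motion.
d(-9*B_t^9/5) = (-324*B_t^7/5) dt + (-81*B_t^8/5) dB_t

Itô's formula for f(B_t) gives d f(B_t) = f'(B_t) dB_t + (1/2) f''(B_t) dt. Compute derivatives of f(x) = -9*x^9/5:
  f'(x)  = -81*x^8/5
  f''(x) = -648*x^7/5
Substitute x = B_t and multiply the f'' term by 1/2:
  drift     = (1/2) * (-648*x^7/5) evaluated at B_t = -324*B_t^7/5
  diffusion = (-81*x^8/5) evaluated at B_t = -81*B_t^8/5
Therefore d(-9*B_t^9/5) = (-324*B_t^7/5) dt + (-81*B_t^8/5) dB_t.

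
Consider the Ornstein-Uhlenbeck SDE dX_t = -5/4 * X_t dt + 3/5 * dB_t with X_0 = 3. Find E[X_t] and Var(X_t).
E[X_t] = 3*exp(-5*t/4); Var(X_t) = 18/125 - 18*exp(-5*t/2)/125

The OU SDE dX = -theta X dt + sigma dB admits the integrating factor exp(theta t): d(exp(theta t) X_t) = sigma exp(theta t) dB_t. Integrating from 0 to t:
  X_t = x_0 * exp(-theta t) + sigma * int_0^t exp(-theta (t-s)) dB_s.
The Itô integral has mean 0 and (by the Itô isometry) variance sigma^2 * int_0^t exp(-2 theta (t - s)) ds = sigma^2 * (1 - exp(-2 theta t)) / (2 theta).
With theta = 5/4, sigma = 3/5, x_0 = 3:
  E[X_t] = 3 * exp(-5/4 t) = 3*exp(-5*t/4)
  Var(X_t) = (3/5)^2 * (1 - exp(-2*5/4 t)) / (2 * 5/4) = 18/125 - 18*exp(-5*t/2)/125.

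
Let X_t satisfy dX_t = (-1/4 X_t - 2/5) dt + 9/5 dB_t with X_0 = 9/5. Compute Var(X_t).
Var(X_t) = 162/25 - 162*exp(-t/2)/25

The variance V(t) = Var(X_t) satisfies V'(t) = 2 a V(t) + c^2 with V(0) = 0 (drift coefficient is linear in X, diffusion is constant). With a = -1/4, c = 9/5, the solution is
  V(t) = (c^2 / (2 a)) * (exp(2 a t) - 1)
       = ((9/5)^2 / (2*(-1/4))) * (exp((-1/2) t) - 1)
       = 162/25 - 162*exp(-t/2)/25.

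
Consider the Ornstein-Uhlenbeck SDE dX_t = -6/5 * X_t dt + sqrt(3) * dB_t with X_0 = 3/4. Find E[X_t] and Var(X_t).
E[X_t] = 3*exp(-6*t/5)/4; Var(X_t) = 5/4 - 5*exp(-12*t/5)/4

The OU SDE dX = -theta X dt + sigma dB admits the integrating factor exp(theta t): d(exp(theta t) X_t) = sigma exp(theta t) dB_t. Integrating from 0 to t:
  X_t = x_0 * exp(-theta t) + sigma * int_0^t exp(-theta (t-s)) dB_s.
The Itô integral has mean 0 and (by the Itô isometry) variance sigma^2 * int_0^t exp(-2 theta (t - s)) ds = sigma^2 * (1 - exp(-2 theta t)) / (2 theta).
With theta = 6/5, sigma = sqrt(3), x_0 = 3/4:
  E[X_t] = 3/4 * exp(-6/5 t) = 3*exp(-6*t/5)/4
  Var(X_t) = (sqrt(3))^2 * (1 - exp(-2*6/5 t)) / (2 * 6/5) = 5/4 - 5*exp(-12*t/5)/4.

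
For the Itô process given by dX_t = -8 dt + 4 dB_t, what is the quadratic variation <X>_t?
<X>_t = 16*t

For an Itô process dX_t = a(t) dt + b(t) dB_t, the quadratic variation is <X>_t = int_0^t b(s)^2 ds (the drift term does not contribute). Here b(s) = 4, so
  b(s)^2 = 16.
Integrating from 0 to t:
  <X>_t = int_0^t (16) ds = 16*t.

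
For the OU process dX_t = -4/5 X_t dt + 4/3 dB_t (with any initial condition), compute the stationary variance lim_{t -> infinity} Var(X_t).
lim Var(X_t) = 10/9

The OU SDE dX = -theta X dt + sigma dB admits the integrating factor exp(theta t): d(exp(theta t) X_t) = sigma exp(theta t) dB_t. Integrating from 0 to t gives X_t = x_0 * exp(-theta t) + sigma * int_0^t exp(-theta (t-s)) dB_s for any initial x_0. The Itô integral has variance (by the Itô isometry) sigma^2 * int_0^t exp(-2 theta (t - s)) ds = sigma^2 * (1 - exp(-2 theta t)) / (2 theta), independent of x_0.
With theta = 4/5, sigma = 4/3:
  Var(X_t) = (4/3)^2 * (1 - exp(-2*4/5 t)) / (2 * 4/5) = 10/9 - 10*exp(-8*t/5)/9.
As t -> infinity, exp(-2*4/5 t) -> 0, so the stationary variance is sigma^2 / (2 theta) = 10/9.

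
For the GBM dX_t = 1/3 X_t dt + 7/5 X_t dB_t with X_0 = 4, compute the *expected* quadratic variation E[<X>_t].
E[<X>_t] = 2352*exp(197*t/75)/197 - 2352/197

<X>_t = int_0^t ((7/5) * X_s)^2 ds. Taking expectation inside the integral: E[<X>_t] = (7/5)^2 * int_0^t E[X_s^2] ds. For GBM, E[X_s^2] = x_0^2 * exp((2 mu + sigma^2) s). Integrating:
  E[<X>_t] = (7/5)^2 * 4^2 * (exp((2*(1/3) + (7/5)^2) t) - 1) / (2*(1/3) + (7/5)^2)
           = (7/5)^2 * 4^2 * (exp((197/75) t) - 1) / (197/75) = 2352*exp(197*t/75)/197 - 2352/197.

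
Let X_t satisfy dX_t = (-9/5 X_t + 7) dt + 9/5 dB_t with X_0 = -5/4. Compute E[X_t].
E[X_t] = 35/9 - 185*exp(-9*t/5)/36

Taking expectations and using E[dB_t] = 0, the mean m(t) = E[X_t] satisfies the ODE m'(t) = a m(t) + b with m(0) = x_0. With a = -9/5, b = 7, x_0 = -5/4, the solution is
  m(t) = x_0 * exp(a t) + (b/a) * (exp(a t) - 1)
       = (-5/4) * exp((-9/5) t) + (7/(-9/5)) * (exp((-9/5) t) - 1)
       = 35/9 - 185*exp(-9*t/5)/36.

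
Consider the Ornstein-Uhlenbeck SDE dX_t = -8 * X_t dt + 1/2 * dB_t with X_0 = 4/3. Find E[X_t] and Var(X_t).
E[X_t] = 4*exp(-8*t)/3; Var(X_t) = 1/64 - exp(-16*t)/64

The OU SDE dX = -theta X dt + sigma dB admits the integrating factor exp(theta t): d(exp(theta t) X_t) = sigma exp(theta t) dB_t. Integrating from 0 to t:
  X_t = x_0 * exp(-theta t) + sigma * int_0^t exp(-theta (t-s)) dB_s.
The Itô integral has mean 0 and (by the Itô isometry) variance sigma^2 * int_0^t exp(-2 theta (t - s)) ds = sigma^2 * (1 - exp(-2 theta t)) / (2 theta).
With theta = 8, sigma = 1/2, x_0 = 4/3:
  E[X_t] = 4/3 * exp(-8 t) = 4*exp(-8*t)/3
  Var(X_t) = (1/2)^2 * (1 - exp(-2*8 t)) / (2 * 8) = 1/64 - exp(-16*t)/64.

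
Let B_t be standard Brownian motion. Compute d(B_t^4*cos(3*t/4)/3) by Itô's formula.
d(B_t^4*cos(3*t/4)/3) = (B_t^2*(-B_t^2*sin(3*t/4) + 8*cos(3*t/4))/4) dt + (4*B_t^3*cos(3*t/4)/3) dB_t

Itô's formula for f(t, x): d f(t, B_t) = (f_t + (1/2) f_xx) dt + f_x dB_t. Compute partials of f(t, x) = x^4*cos(3*t/4)/3:
  f_t(t,x)  = -x^4*sin(3*t/4)/4
  f_x(t,x)  = 4*x^3*cos(3*t/4)/3
  f_xx(t,x) = 4*x^2*cos(3*t/4)
Assemble drift = f_t + (1/2) f_xx = x^2*(-x^2*sin(3*t/4) + 8*cos(3*t/4))/4 and diffusion = f_x = 4*x^3*cos(3*t/4)/3. Substituting x = B_t:
  d(B_t^4*cos(3*t/4)/3) = (B_t^2*(-B_t^2*sin(3*t/4) + 8*cos(3*t/4))/4) dt + (4*B_t^3*cos(3*t/4)/3) dB_t.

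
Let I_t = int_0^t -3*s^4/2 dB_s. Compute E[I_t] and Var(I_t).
E[I_t] = 0; Var(I_t) = t^9/4

The Itô integral of a deterministic integrand f(s) has mean 0 because each increment f(s) * (B_{s+ds} - B_s) has mean 0. By the Itô isometry:
  Var( int_0^t f(s) dB_s ) = E[ (int_0^t f(s) dB_s)^2 ] = int_0^t f(s)^2 ds.
Here f(s) = -3*s^4/2, so f(s)^2 = 9*s^8/4. Integrate:
  int_0^t (9*s^8/4) ds = t^9/4.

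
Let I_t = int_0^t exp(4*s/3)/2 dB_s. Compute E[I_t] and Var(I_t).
E[I_t] = 0; Var(I_t) = 3*exp(8*t/3)/32 - 3/32

The Itô integral of a deterministic integrand f(s) has mean 0 because each increment f(s) * (B_{s+ds} - B_s) has mean 0. By the Itô isometry:
  Var( int_0^t f(s) dB_s ) = E[ (int_0^t f(s) dB_s)^2 ] = int_0^t f(s)^2 ds.
Here f(s) = exp(4*s/3)/2, so f(s)^2 = exp(8*s/3)/4. Integrate:
  int_0^t (exp(8*s/3)/4) ds = 3*exp(8*t/3)/32 - 3/32.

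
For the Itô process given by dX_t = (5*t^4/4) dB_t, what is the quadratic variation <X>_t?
<X>_t = 25*t^9/144

For an Itô process dX_t = a(t) dt + b(t) dB_t, the quadratic variation is <X>_t = int_0^t b(s)^2 ds (the drift term does not contribute). Here b(s) = 5*s^4/4, so
  b(s)^2 = 25*s^8/16.
Integrating from 0 to t:
  <X>_t = int_0^t (25*s^8/16) ds = 25*t^9/144.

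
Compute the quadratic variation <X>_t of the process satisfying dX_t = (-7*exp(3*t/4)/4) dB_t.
<X>_t = 49*exp(3*t/2)/24 - 49/24

For an Itô process dX_t = a(t) dt + b(t) dB_t, the quadratic variation is <X>_t = int_0^t b(s)^2 ds (the drift term does not contribute). Here b(s) = -7*exp(3*s/4)/4, so
  b(s)^2 = 49*exp(3*s/2)/16.
Integrating from 0 to t:
  <X>_t = int_0^t (49*exp(3*s/2)/16) ds = 49*exp(3*t/2)/24 - 49/24.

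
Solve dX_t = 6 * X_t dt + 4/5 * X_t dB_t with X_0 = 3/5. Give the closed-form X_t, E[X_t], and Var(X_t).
X_t = 3/5 * exp((142/25) t + (4/5) B_t); E[X_t] = 3*exp(6*t)/5; Var(X_t) = 9*(exp(16*t/25) - 1)*exp(12*t)/25

For GBM dX = mu X dt + sigma X dB with X_0 = x_0, apply Itô to Y = log X: dY = (mu - sigma^2/2) dt + sigma dB, so Y_t = log(x_0) + (mu - sigma^2/2) t + sigma B_t and hence X_t = x_0 * exp((mu - sigma^2/2) t + sigma B_t).
With mu = 6, sigma = 4/5, x_0 = 3/5, this gives:
  X_t = 3/5 * exp((142/25) * t + (4/5) * B_t).
Since sigma*B_t ~ Normal(0, sigma^2 t), E[exp(sigma*B_t)] = exp(sigma^2 t / 2); so E[X_t] = x_0 * exp((mu - sigma^2/2) t) * exp(sigma^2 t / 2) = x_0 * exp(mu t) = 3*exp(6*t)/5.
Var(X_t) = E[X_t^2] - (E[X_t])^2 = x_0^2 * exp(2 mu t) * (exp(sigma^2 t) - 1) = 9*(exp(16*t/25) - 1)*exp(12*t)/25.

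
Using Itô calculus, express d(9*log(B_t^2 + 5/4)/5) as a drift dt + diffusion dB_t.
d(9*log(B_t^2 + 5/4)/5) = (36*(5 - 4*B_t^2)/(5*(4*B_t^2 + 5)^2)) dt + (72*B_t/(5*(4*B_t^2 + 5))) dB_t

Itô's formula for f(B_t) gives d f(B_t) = f'(B_t) dB_t + (1/2) f''(B_t) dt. Compute derivatives of f(x) = 9*log(x^2 + 5/4)/5:
  f'(x)  = 72*x/(5*(4*x^2 + 5))
  f''(x) = 72*(5 - 4*x^2)/(5*(4*x^2 + 5)^2)
Substitute x = B_t and multiply the f'' term by 1/2:
  drift     = (1/2) * (72*(5 - 4*x^2)/(5*(4*x^2 + 5)^2)) evaluated at B_t = 36*(5 - 4*B_t^2)/(5*(4*B_t^2 + 5)^2)
  diffusion = (72*x/(5*(4*x^2 + 5))) evaluated at B_t = 72*B_t/(5*(4*B_t^2 + 5))
Therefore d(9*log(B_t^2 + 5/4)/5) = (36*(5 - 4*B_t^2)/(5*(4*B_t^2 + 5)^2)) dt + (72*B_t/(5*(4*B_t^2 + 5))) dB_t.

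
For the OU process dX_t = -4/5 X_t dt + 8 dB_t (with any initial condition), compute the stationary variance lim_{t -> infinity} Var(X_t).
lim Var(X_t) = 40

The OU SDE dX = -theta X dt + sigma dB admits the integrating factor exp(theta t): d(exp(theta t) X_t) = sigma exp(theta t) dB_t. Integrating from 0 to t gives X_t = x_0 * exp(-theta t) + sigma * int_0^t exp(-theta (t-s)) dB_s for any initial x_0. The Itô integral has variance (by the Itô isometry) sigma^2 * int_0^t exp(-2 theta (t - s)) ds = sigma^2 * (1 - exp(-2 theta t)) / (2 theta), independent of x_0.
With theta = 4/5, sigma = 8:
  Var(X_t) = (8)^2 * (1 - exp(-2*4/5 t)) / (2 * 4/5) = 40 - 40*exp(-8*t/5).
As t -> infinity, exp(-2*4/5 t) -> 0, so the stationary variance is sigma^2 / (2 theta) = 40.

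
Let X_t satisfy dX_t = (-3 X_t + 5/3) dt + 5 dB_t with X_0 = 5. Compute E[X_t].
E[X_t] = 5/9 + 40*exp(-3*t)/9

Taking expectations and using E[dB_t] = 0, the mean m(t) = E[X_t] satisfies the ODE m'(t) = a m(t) + b with m(0) = x_0. With a = -3, b = 5/3, x_0 = 5, the solution is
  m(t) = x_0 * exp(a t) + (b/a) * (exp(a t) - 1)
       = 5 * exp((-3) t) + ((5/3)/(-3)) * (exp((-3) t) - 1)
       = 5/9 + 40*exp(-3*t)/9.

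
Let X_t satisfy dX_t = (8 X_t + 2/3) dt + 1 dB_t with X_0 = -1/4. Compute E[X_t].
E[X_t] = -exp(8*t)/6 - 1/12

Taking expectations and using E[dB_t] = 0, the mean m(t) = E[X_t] satisfies the ODE m'(t) = a m(t) + b with m(0) = x_0. With a = 8, b = 2/3, x_0 = -1/4, the solution is
  m(t) = x_0 * exp(a t) + (b/a) * (exp(a t) - 1)
       = (-1/4) * exp(8 t) + ((2/3)/8) * (exp(8 t) - 1)
       = -exp(8*t)/6 - 1/12.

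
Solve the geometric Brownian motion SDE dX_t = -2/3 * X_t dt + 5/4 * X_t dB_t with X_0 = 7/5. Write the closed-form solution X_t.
X_t = 7/5 * exp((-139/96) * t + (5/4) * B_t)

For GBM dX = mu X dt + sigma X dB with X_0 = x_0, apply Itô to Y = log X: dY = (mu - sigma^2/2) dt + sigma dB, so Y_t = log(x_0) + (mu - sigma^2/2) t + sigma B_t and hence X_t = x_0 * exp((mu - sigma^2/2) t + sigma B_t).
With mu = -2/3, sigma = 5/4, x_0 = 7/5, this gives:
  X_t = 7/5 * exp((-139/96) * t + (5/4) * B_t).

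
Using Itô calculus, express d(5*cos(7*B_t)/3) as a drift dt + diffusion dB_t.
d(5*cos(7*B_t)/3) = (-245*cos(7*B_t)/6) dt + (-35*sin(7*B_t)/3) dB_t

Itô's formula for f(B_t) gives d f(B_t) = f'(B_t) dB_t + (1/2) f''(B_t) dt. Compute derivatives of f(x) = 5*cos(7*x)/3:
  f'(x)  = -35*sin(7*x)/3
  f''(x) = -245*cos(7*x)/3
Substitute x = B_t and multiply the f'' term by 1/2:
  drift     = (1/2) * (-245*cos(7*x)/3) evaluated at B_t = -245*cos(7*B_t)/6
  diffusion = (-35*sin(7*x)/3) evaluated at B_t = -35*sin(7*B_t)/3
Therefore d(5*cos(7*B_t)/3) = (-245*cos(7*B_t)/6) dt + (-35*sin(7*B_t)/3) dB_t.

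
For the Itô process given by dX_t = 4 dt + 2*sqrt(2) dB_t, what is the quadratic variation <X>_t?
<X>_t = 8*t

For an Itô process dX_t = a(t) dt + b(t) dB_t, the quadratic variation is <X>_t = int_0^t b(s)^2 ds (the drift term does not contribute). Here b(s) = 2*sqrt(2), so
  b(s)^2 = 8.
Integrating from 0 to t:
  <X>_t = int_0^t (8) ds = 8*t.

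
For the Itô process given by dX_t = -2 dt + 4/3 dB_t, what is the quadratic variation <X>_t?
<X>_t = 16*t/9

For an Itô process dX_t = a(t) dt + b(t) dB_t, the quadratic variation is <X>_t = int_0^t b(s)^2 ds (the drift term does not contribute). Here b(s) = 4/3, so
  b(s)^2 = 16/9.
Integrating from 0 to t:
  <X>_t = int_0^t (16/9) ds = 16*t/9.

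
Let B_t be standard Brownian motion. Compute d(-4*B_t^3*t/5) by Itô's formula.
d(-4*B_t^3*t/5) = (4*B_t*(-B_t^2 - 3*t)/5) dt + (-12*B_t^2*t/5) dB_t

Itô's formula for f(t, x): d f(t, B_t) = (f_t + (1/2) f_xx) dt + f_x dB_t. Compute partials of f(t, x) = -4*t*x^3/5:
  f_t(t,x)  = -4*x^3/5
  f_x(t,x)  = -12*t*x^2/5
  f_xx(t,x) = -24*t*x/5
Assemble drift = f_t + (1/2) f_xx = 4*x*(-3*t - x^2)/5 and diffusion = f_x = -12*t*x^2/5. Substituting x = B_t:
  d(-4*B_t^3*t/5) = (4*B_t*(-B_t^2 - 3*t)/5) dt + (-12*B_t^2*t/5) dB_t.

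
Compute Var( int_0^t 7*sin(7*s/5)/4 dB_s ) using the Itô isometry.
Var = 49*t/32 - 35*sin(14*t/5)/64

The Itô integral of a deterministic integrand f(s) has mean 0 because each increment f(s) * (B_{s+ds} - B_s) has mean 0. By the Itô isometry:
  Var( int_0^t f(s) dB_s ) = E[ (int_0^t f(s) dB_s)^2 ] = int_0^t f(s)^2 ds.
Here f(s) = 7*sin(7*s/5)/4, so f(s)^2 = 49*sin(7*s/5)^2/16. Integrate:
  int_0^t (49*sin(7*s/5)^2/16) ds = 49*t/32 - 35*sin(14*t/5)/64.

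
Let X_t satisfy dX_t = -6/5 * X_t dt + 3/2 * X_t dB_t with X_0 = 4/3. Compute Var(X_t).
Var(X_t) = (16*exp(9*t/4) - 16)*exp(-12*t/5)/9

For GBM dX = mu X dt + sigma X dB with X_0 = x_0, apply Itô to Y = log X: dY = (mu - sigma^2/2) dt + sigma dB, so Y_t = log(x_0) + (mu - sigma^2/2) t + sigma B_t and hence X_t = x_0 * exp((mu - sigma^2/2) t + sigma B_t).
With mu = -6/5, sigma = 3/2, x_0 = 4/3, this gives:
  X_t = 4/3 * exp((-93/40) * t + (3/2) * B_t).
Since sigma*B_t ~ Normal(0, sigma^2 t), E[exp(sigma*B_t)] = exp(sigma^2 t / 2); so E[X_t] = x_0 * exp((mu - sigma^2/2) t) * exp(sigma^2 t / 2) = x_0 * exp(mu t) = 4*exp(-6*t/5)/3.
Var(X_t) = E[X_t^2] - (E[X_t])^2 = x_0^2 * exp(2 mu t) * (exp(sigma^2 t) - 1) = (16*exp(9*t/4) - 16)*exp(-12*t/5)/9.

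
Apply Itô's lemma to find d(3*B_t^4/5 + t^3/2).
d(3*B_t^4/5 + t^3/2) = (18*B_t^2/5 + 3*t^2/2) dt + (12*B_t^3/5) dB_t

Itô's formula for f(t, x): d f(t, B_t) = (f_t + (1/2) f_xx) dt + f_x dB_t. Compute partials of f(t, x) = t^3/2 + 3*x^4/5:
  f_t(t,x)  = 3*t^2/2
  f_x(t,x)  = 12*x^3/5
  f_xx(t,x) = 36*x^2/5
Assemble drift = f_t + (1/2) f_xx = 3*t^2/2 + 18*x^2/5 and diffusion = f_x = 12*x^3/5. Substituting x = B_t:
  d(3*B_t^4/5 + t^3/2) = (18*B_t^2/5 + 3*t^2/2) dt + (12*B_t^3/5) dB_t.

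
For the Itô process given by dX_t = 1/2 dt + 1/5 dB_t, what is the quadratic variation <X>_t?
<X>_t = t/25

For an Itô process dX_t = a(t) dt + b(t) dB_t, the quadratic variation is <X>_t = int_0^t b(s)^2 ds (the drift term does not contribute). Here b(s) = 1/5, so
  b(s)^2 = 1/25.
Integrating from 0 to t:
  <X>_t = int_0^t (1/25) ds = t/25.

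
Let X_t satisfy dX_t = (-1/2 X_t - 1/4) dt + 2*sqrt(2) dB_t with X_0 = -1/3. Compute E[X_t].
E[X_t] = -1/2 + exp(-t/2)/6

Taking expectations and using E[dB_t] = 0, the mean m(t) = E[X_t] satisfies the ODE m'(t) = a m(t) + b with m(0) = x_0. With a = -1/2, b = -1/4, x_0 = -1/3, the solution is
  m(t) = x_0 * exp(a t) + (b/a) * (exp(a t) - 1)
       = (-1/3) * exp((-1/2) t) + ((-1/4)/(-1/2)) * (exp((-1/2) t) - 1)
       = -1/2 + exp(-t/2)/6.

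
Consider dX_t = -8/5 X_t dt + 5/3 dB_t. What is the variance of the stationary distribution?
lim Var(X_t) = 125/144

The OU SDE dX = -theta X dt + sigma dB admits the integrating factor exp(theta t): d(exp(theta t) X_t) = sigma exp(theta t) dB_t. Integrating from 0 to t gives X_t = x_0 * exp(-theta t) + sigma * int_0^t exp(-theta (t-s)) dB_s for any initial x_0. The Itô integral has variance (by the Itô isometry) sigma^2 * int_0^t exp(-2 theta (t - s)) ds = sigma^2 * (1 - exp(-2 theta t)) / (2 theta), independent of x_0.
With theta = 8/5, sigma = 5/3:
  Var(X_t) = (5/3)^2 * (1 - exp(-2*8/5 t)) / (2 * 8/5) = 125/144 - 125*exp(-16*t/5)/144.
As t -> infinity, exp(-2*8/5 t) -> 0, so the stationary variance is sigma^2 / (2 theta) = 125/144.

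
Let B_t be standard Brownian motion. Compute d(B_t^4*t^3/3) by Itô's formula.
d(B_t^4*t^3/3) = (B_t^2*t^2*(B_t^2 + 2*t)) dt + (4*B_t^3*t^3/3) dB_t

Itô's formula for f(t, x): d f(t, B_t) = (f_t + (1/2) f_xx) dt + f_x dB_t. Compute partials of f(t, x) = t^3*x^4/3:
  f_t(t,x)  = t^2*x^4
  f_x(t,x)  = 4*t^3*x^3/3
  f_xx(t,x) = 4*t^3*x^2
Assemble drift = f_t + (1/2) f_xx = t^2*x^2*(2*t + x^2) and diffusion = f_x = 4*t^3*x^3/3. Substituting x = B_t:
  d(B_t^4*t^3/3) = (B_t^2*t^2*(B_t^2 + 2*t)) dt + (4*B_t^3*t^3/3) dB_t.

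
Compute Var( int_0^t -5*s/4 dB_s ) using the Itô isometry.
Var = 25*t^3/48

The Itô integral of a deterministic integrand f(s) has mean 0 because each increment f(s) * (B_{s+ds} - B_s) has mean 0. By the Itô isometry:
  Var( int_0^t f(s) dB_s ) = E[ (int_0^t f(s) dB_s)^2 ] = int_0^t f(s)^2 ds.
Here f(s) = -5*s/4, so f(s)^2 = 25*s^2/16. Integrate:
  int_0^t (25*s^2/16) ds = 25*t^3/48.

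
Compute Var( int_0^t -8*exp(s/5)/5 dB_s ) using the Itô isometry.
Var = 32*exp(2*t/5)/5 - 32/5

The Itô integral of a deterministic integrand f(s) has mean 0 because each increment f(s) * (B_{s+ds} - B_s) has mean 0. By the Itô isometry:
  Var( int_0^t f(s) dB_s ) = E[ (int_0^t f(s) dB_s)^2 ] = int_0^t f(s)^2 ds.
Here f(s) = -8*exp(s/5)/5, so f(s)^2 = 64*exp(2*s/5)/25. Integrate:
  int_0^t (64*exp(2*s/5)/25) ds = 32*exp(2*t/5)/5 - 32/5.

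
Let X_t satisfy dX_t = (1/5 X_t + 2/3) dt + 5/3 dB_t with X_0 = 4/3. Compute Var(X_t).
Var(X_t) = 125*exp(2*t/5)/18 - 125/18

The variance V(t) = Var(X_t) satisfies V'(t) = 2 a V(t) + c^2 with V(0) = 0 (drift coefficient is linear in X, diffusion is constant). With a = 1/5, c = 5/3, the solution is
  V(t) = (c^2 / (2 a)) * (exp(2 a t) - 1)
       = ((5/3)^2 / (2*(1/5))) * (exp((2/5) t) - 1)
       = 125*exp(2*t/5)/18 - 125/18.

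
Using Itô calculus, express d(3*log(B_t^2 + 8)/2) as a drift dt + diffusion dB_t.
d(3*log(B_t^2 + 8)/2) = (3*(8 - B_t^2)/(2*(B_t^2 + 8)^2)) dt + (3*B_t/(B_t^2 + 8)) dB_t

Itô's formula for f(B_t) gives d f(B_t) = f'(B_t) dB_t + (1/2) f''(B_t) dt. Compute derivatives of f(x) = 3*log(x^2 + 8)/2:
  f'(x)  = 3*x/(x^2 + 8)
  f''(x) = 3*(8 - x^2)/(x^2 + 8)^2
Substitute x = B_t and multiply the f'' term by 1/2:
  drift     = (1/2) * (3*(8 - x^2)/(x^2 + 8)^2) evaluated at B_t = 3*(8 - B_t^2)/(2*(B_t^2 + 8)^2)
  diffusion = (3*x/(x^2 + 8)) evaluated at B_t = 3*B_t/(B_t^2 + 8)
Therefore d(3*log(B_t^2 + 8)/2) = (3*(8 - B_t^2)/(2*(B_t^2 + 8)^2)) dt + (3*B_t/(B_t^2 + 8)) dB_t.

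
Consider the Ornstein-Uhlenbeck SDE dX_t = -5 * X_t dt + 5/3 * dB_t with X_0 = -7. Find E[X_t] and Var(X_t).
E[X_t] = -7*exp(-5*t); Var(X_t) = 5/18 - 5*exp(-10*t)/18

The OU SDE dX = -theta X dt + sigma dB admits the integrating factor exp(theta t): d(exp(theta t) X_t) = sigma exp(theta t) dB_t. Integrating from 0 to t:
  X_t = x_0 * exp(-theta t) + sigma * int_0^t exp(-theta (t-s)) dB_s.
The Itô integral has mean 0 and (by the Itô isometry) variance sigma^2 * int_0^t exp(-2 theta (t - s)) ds = sigma^2 * (1 - exp(-2 theta t)) / (2 theta).
With theta = 5, sigma = 5/3, x_0 = -7:
  E[X_t] = -7 * exp(-5 t) = -7*exp(-5*t)
  Var(X_t) = (5/3)^2 * (1 - exp(-2*5 t)) / (2 * 5) = 5/18 - 5*exp(-10*t)/18.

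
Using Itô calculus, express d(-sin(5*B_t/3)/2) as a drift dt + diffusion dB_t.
d(-sin(5*B_t/3)/2) = (25*sin(5*B_t/3)/36) dt + (-5*cos(5*B_t/3)/6) dB_t

Itô's formula for f(B_t) gives d f(B_t) = f'(B_t) dB_t + (1/2) f''(B_t) dt. Compute derivatives of f(x) = -sin(5*x/3)/2:
  f'(x)  = -5*cos(5*x/3)/6
  f''(x) = 25*sin(5*x/3)/18
Substitute x = B_t and multiply the f'' term by 1/2:
  drift     = (1/2) * (25*sin(5*x/3)/18) evaluated at B_t = 25*sin(5*B_t/3)/36
  diffusion = (-5*cos(5*x/3)/6) evaluated at B_t = -5*cos(5*B_t/3)/6
Therefore d(-sin(5*B_t/3)/2) = (25*sin(5*B_t/3)/36) dt + (-5*cos(5*B_t/3)/6) dB_t.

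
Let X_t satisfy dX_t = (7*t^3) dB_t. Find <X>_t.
<X>_t = 7*t^7

For an Itô process dX_t = a(t) dt + b(t) dB_t, the quadratic variation is <X>_t = int_0^t b(s)^2 ds (the drift term does not contribute). Here b(s) = 7*s^3, so
  b(s)^2 = 49*s^6.
Integrating from 0 to t:
  <X>_t = int_0^t (49*s^6) ds = 7*t^7.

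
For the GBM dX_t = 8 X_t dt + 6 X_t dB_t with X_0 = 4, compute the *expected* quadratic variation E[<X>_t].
E[<X>_t] = 144*exp(52*t)/13 - 144/13

<X>_t = int_0^t (6 * X_s)^2 ds. Taking expectation inside the integral: E[<X>_t] = 6^2 * int_0^t E[X_s^2] ds. For GBM, E[X_s^2] = x_0^2 * exp((2 mu + sigma^2) s). Integrating:
  E[<X>_t] = 6^2 * 4^2 * (exp((2*8 + 6^2) t) - 1) / (2*8 + 6^2)
           = 6^2 * 4^2 * (exp(52 t) - 1) / 52 = 144*exp(52*t)/13 - 144/13.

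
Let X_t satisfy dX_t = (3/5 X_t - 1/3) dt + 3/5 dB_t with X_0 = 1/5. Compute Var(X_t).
Var(X_t) = 3*exp(6*t/5)/10 - 3/10

The variance V(t) = Var(X_t) satisfies V'(t) = 2 a V(t) + c^2 with V(0) = 0 (drift coefficient is linear in X, diffusion is constant). With a = 3/5, c = 3/5, the solution is
  V(t) = (c^2 / (2 a)) * (exp(2 a t) - 1)
       = ((3/5)^2 / (2*(3/5))) * (exp((6/5) t) - 1)
       = 3*exp(6*t/5)/10 - 3/10.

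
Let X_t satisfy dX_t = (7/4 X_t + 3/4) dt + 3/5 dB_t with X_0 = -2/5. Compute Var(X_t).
Var(X_t) = 18*exp(7*t/2)/175 - 18/175

The variance V(t) = Var(X_t) satisfies V'(t) = 2 a V(t) + c^2 with V(0) = 0 (drift coefficient is linear in X, diffusion is constant). With a = 7/4, c = 3/5, the solution is
  V(t) = (c^2 / (2 a)) * (exp(2 a t) - 1)
       = ((3/5)^2 / (2*(7/4))) * (exp((7/2) t) - 1)
       = 18*exp(7*t/2)/175 - 18/175.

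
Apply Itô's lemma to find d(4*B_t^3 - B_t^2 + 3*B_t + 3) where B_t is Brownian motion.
d(4*B_t^3 - B_t^2 + 3*B_t + 3) = (12*B_t - 1) dt + (12*B_t^2 - 2*B_t + 3) dB_t

Itô's formula for f(B_t) gives d f(B_t) = f'(B_t) dB_t + (1/2) f''(B_t) dt. Compute derivatives of f(x) = 4*x^3 - x^2 + 3*x + 3:
  f'(x)  = 12*x^2 - 2*x + 3
  f''(x) = 24*x - 2
Substitute x = B_t and multiply the f'' term by 1/2:
  drift     = (1/2) * (24*x - 2) evaluated at B_t = 12*B_t - 1
  diffusion = (12*x^2 - 2*x + 3) evaluated at B_t = 12*B_t^2 - 2*B_t + 3
Therefore d(4*B_t^3 - B_t^2 + 3*B_t + 3) = (12*B_t - 1) dt + (12*B_t^2 - 2*B_t + 3) dB_t.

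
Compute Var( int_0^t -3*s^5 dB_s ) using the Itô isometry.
Var = 9*t^11/11

The Itô integral of a deterministic integrand f(s) has mean 0 because each increment f(s) * (B_{s+ds} - B_s) has mean 0. By the Itô isometry:
  Var( int_0^t f(s) dB_s ) = E[ (int_0^t f(s) dB_s)^2 ] = int_0^t f(s)^2 ds.
Here f(s) = -3*s^5, so f(s)^2 = 9*s^10. Integrate:
  int_0^t (9*s^10) ds = 9*t^11/11.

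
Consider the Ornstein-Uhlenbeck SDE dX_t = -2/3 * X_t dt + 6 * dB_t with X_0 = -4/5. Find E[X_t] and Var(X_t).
E[X_t] = -4*exp(-2*t/3)/5; Var(X_t) = 27 - 27*exp(-4*t/3)

The OU SDE dX = -theta X dt + sigma dB admits the integrating factor exp(theta t): d(exp(theta t) X_t) = sigma exp(theta t) dB_t. Integrating from 0 to t:
  X_t = x_0 * exp(-theta t) + sigma * int_0^t exp(-theta (t-s)) dB_s.
The Itô integral has mean 0 and (by the Itô isometry) variance sigma^2 * int_0^t exp(-2 theta (t - s)) ds = sigma^2 * (1 - exp(-2 theta t)) / (2 theta).
With theta = 2/3, sigma = 6, x_0 = -4/5:
  E[X_t] = -4/5 * exp(-2/3 t) = -4*exp(-2*t/3)/5
  Var(X_t) = (6)^2 * (1 - exp(-2*2/3 t)) / (2 * 2/3) = 27 - 27*exp(-4*t/3).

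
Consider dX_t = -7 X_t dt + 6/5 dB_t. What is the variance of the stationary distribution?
lim Var(X_t) = 18/175

The OU SDE dX = -theta X dt + sigma dB admits the integrating factor exp(theta t): d(exp(theta t) X_t) = sigma exp(theta t) dB_t. Integrating from 0 to t gives X_t = x_0 * exp(-theta t) + sigma * int_0^t exp(-theta (t-s)) dB_s for any initial x_0. The Itô integral has variance (by the Itô isometry) sigma^2 * int_0^t exp(-2 theta (t - s)) ds = sigma^2 * (1 - exp(-2 theta t)) / (2 theta), independent of x_0.
With theta = 7, sigma = 6/5:
  Var(X_t) = (6/5)^2 * (1 - exp(-2*7 t)) / (2 * 7) = 18/175 - 18*exp(-14*t)/175.
As t -> infinity, exp(-2*7 t) -> 0, so the stationary variance is sigma^2 / (2 theta) = 18/175.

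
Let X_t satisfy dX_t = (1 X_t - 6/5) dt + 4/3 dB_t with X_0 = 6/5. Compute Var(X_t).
Var(X_t) = 8*exp(2*t)/9 - 8/9

The variance V(t) = Var(X_t) satisfies V'(t) = 2 a V(t) + c^2 with V(0) = 0 (drift coefficient is linear in X, diffusion is constant). With a = 1, c = 4/3, the solution is
  V(t) = (c^2 / (2 a)) * (exp(2 a t) - 1)
       = ((4/3)^2 / (2*1)) * (exp(2 t) - 1)
       = 8*exp(2*t)/9 - 8/9.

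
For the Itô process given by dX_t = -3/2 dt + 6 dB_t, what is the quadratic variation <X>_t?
<X>_t = 36*t

For an Itô process dX_t = a(t) dt + b(t) dB_t, the quadratic variation is <X>_t = int_0^t b(s)^2 ds (the drift term does not contribute). Here b(s) = 6, so
  b(s)^2 = 36.
Integrating from 0 to t:
  <X>_t = int_0^t (36) ds = 36*t.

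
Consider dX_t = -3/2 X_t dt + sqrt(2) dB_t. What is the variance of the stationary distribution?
lim Var(X_t) = 2/3

The OU SDE dX = -theta X dt + sigma dB admits the integrating factor exp(theta t): d(exp(theta t) X_t) = sigma exp(theta t) dB_t. Integrating from 0 to t gives X_t = x_0 * exp(-theta t) + sigma * int_0^t exp(-theta (t-s)) dB_s for any initial x_0. The Itô integral has variance (by the Itô isometry) sigma^2 * int_0^t exp(-2 theta (t - s)) ds = sigma^2 * (1 - exp(-2 theta t)) / (2 theta), independent of x_0.
With theta = 3/2, sigma = sqrt(2):
  Var(X_t) = (sqrt(2))^2 * (1 - exp(-2*3/2 t)) / (2 * 3/2) = 2/3 - 2*exp(-3*t)/3.
As t -> infinity, exp(-2*3/2 t) -> 0, so the stationary variance is sigma^2 / (2 theta) = 2/3.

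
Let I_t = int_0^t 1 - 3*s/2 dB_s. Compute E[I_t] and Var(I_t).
E[I_t] = 0; Var(I_t) = t*(3*t^2 - 6*t + 4)/4

The Itô integral of a deterministic integrand f(s) has mean 0 because each increment f(s) * (B_{s+ds} - B_s) has mean 0. By the Itô isometry:
  Var( int_0^t f(s) dB_s ) = E[ (int_0^t f(s) dB_s)^2 ] = int_0^t f(s)^2 ds.
Here f(s) = 1 - 3*s/2, so f(s)^2 = (3*s - 2)^2/4. Integrate:
  int_0^t ((3*s - 2)^2/4) ds = t*(3*t^2 - 6*t + 4)/4.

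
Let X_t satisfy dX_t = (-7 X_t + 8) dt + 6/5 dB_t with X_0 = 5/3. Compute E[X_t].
E[X_t] = 8/7 + 11*exp(-7*t)/21

Taking expectations and using E[dB_t] = 0, the mean m(t) = E[X_t] satisfies the ODE m'(t) = a m(t) + b with m(0) = x_0. With a = -7, b = 8, x_0 = 5/3, the solution is
  m(t) = x_0 * exp(a t) + (b/a) * (exp(a t) - 1)
       = (5/3) * exp((-7) t) + (8/(-7)) * (exp((-7) t) - 1)
       = 8/7 + 11*exp(-7*t)/21.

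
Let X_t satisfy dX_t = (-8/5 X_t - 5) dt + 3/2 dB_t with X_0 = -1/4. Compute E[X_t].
E[X_t] = -25/8 + 23*exp(-8*t/5)/8

Taking expectations and using E[dB_t] = 0, the mean m(t) = E[X_t] satisfies the ODE m'(t) = a m(t) + b with m(0) = x_0. With a = -8/5, b = -5, x_0 = -1/4, the solution is
  m(t) = x_0 * exp(a t) + (b/a) * (exp(a t) - 1)
       = (-1/4) * exp((-8/5) t) + ((-5)/(-8/5)) * (exp((-8/5) t) - 1)
       = -25/8 + 23*exp(-8*t/5)/8.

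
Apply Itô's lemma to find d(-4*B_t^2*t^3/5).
d(-4*B_t^2*t^3/5) = (4*t^2*(-3*B_t^2 - t)/5) dt + (-8*B_t*t^3/5) dB_t

Itô's formula for f(t, x): d f(t, B_t) = (f_t + (1/2) f_xx) dt + f_x dB_t. Compute partials of f(t, x) = -4*t^3*x^2/5:
  f_t(t,x)  = -12*t^2*x^2/5
  f_x(t,x)  = -8*t^3*x/5
  f_xx(t,x) = -8*t^3/5
Assemble drift = f_t + (1/2) f_xx = 4*t^2*(-t - 3*x^2)/5 and diffusion = f_x = -8*t^3*x/5. Substituting x = B_t:
  d(-4*B_t^2*t^3/5) = (4*t^2*(-3*B_t^2 - t)/5) dt + (-8*B_t*t^3/5) dB_t.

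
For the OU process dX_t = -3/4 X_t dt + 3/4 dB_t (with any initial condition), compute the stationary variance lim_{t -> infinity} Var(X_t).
lim Var(X_t) = 3/8

The OU SDE dX = -theta X dt + sigma dB admits the integrating factor exp(theta t): d(exp(theta t) X_t) = sigma exp(theta t) dB_t. Integrating from 0 to t gives X_t = x_0 * exp(-theta t) + sigma * int_0^t exp(-theta (t-s)) dB_s for any initial x_0. The Itô integral has variance (by the Itô isometry) sigma^2 * int_0^t exp(-2 theta (t - s)) ds = sigma^2 * (1 - exp(-2 theta t)) / (2 theta), independent of x_0.
With theta = 3/4, sigma = 3/4:
  Var(X_t) = (3/4)^2 * (1 - exp(-2*3/4 t)) / (2 * 3/4) = 3/8 - 3*exp(-3*t/2)/8.
As t -> infinity, exp(-2*3/4 t) -> 0, so the stationary variance is sigma^2 / (2 theta) = 3/8.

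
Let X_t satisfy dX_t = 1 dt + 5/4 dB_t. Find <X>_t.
<X>_t = 25*t/16

For an Itô process dX_t = a(t) dt + b(t) dB_t, the quadratic variation is <X>_t = int_0^t b(s)^2 ds (the drift term does not contribute). Here b(s) = 5/4, so
  b(s)^2 = 25/16.
Integrating from 0 to t:
  <X>_t = int_0^t (25/16) ds = 25*t/16.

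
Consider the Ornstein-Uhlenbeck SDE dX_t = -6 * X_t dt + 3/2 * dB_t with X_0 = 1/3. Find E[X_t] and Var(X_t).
E[X_t] = exp(-6*t)/3; Var(X_t) = 3/16 - 3*exp(-12*t)/16

The OU SDE dX = -theta X dt + sigma dB admits the integrating factor exp(theta t): d(exp(theta t) X_t) = sigma exp(theta t) dB_t. Integrating from 0 to t:
  X_t = x_0 * exp(-theta t) + sigma * int_0^t exp(-theta (t-s)) dB_s.
The Itô integral has mean 0 and (by the Itô isometry) variance sigma^2 * int_0^t exp(-2 theta (t - s)) ds = sigma^2 * (1 - exp(-2 theta t)) / (2 theta).
With theta = 6, sigma = 3/2, x_0 = 1/3:
  E[X_t] = 1/3 * exp(-6 t) = exp(-6*t)/3
  Var(X_t) = (3/2)^2 * (1 - exp(-2*6 t)) / (2 * 6) = 3/16 - 3*exp(-12*t)/16.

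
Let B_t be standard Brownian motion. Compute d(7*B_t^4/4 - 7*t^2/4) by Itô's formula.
d(7*B_t^4/4 - 7*t^2/4) = (21*B_t^2/2 - 7*t/2) dt + (7*B_t^3) dB_t

Itô's formula for f(t, x): d f(t, B_t) = (f_t + (1/2) f_xx) dt + f_x dB_t. Compute partials of f(t, x) = -7*t^2/4 + 7*x^4/4:
  f_t(t,x)  = -7*t/2
  f_x(t,x)  = 7*x^3
  f_xx(t,x) = 21*x^2
Assemble drift = f_t + (1/2) f_xx = -7*t/2 + 21*x^2/2 and diffusion = f_x = 7*x^3. Substituting x = B_t:
  d(7*B_t^4/4 - 7*t^2/4) = (21*B_t^2/2 - 7*t/2) dt + (7*B_t^3) dB_t.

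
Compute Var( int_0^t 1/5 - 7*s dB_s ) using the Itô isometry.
Var = t*(1225*t^2 - 105*t + 3)/75

The Itô integral of a deterministic integrand f(s) has mean 0 because each increment f(s) * (B_{s+ds} - B_s) has mean 0. By the Itô isometry:
  Var( int_0^t f(s) dB_s ) = E[ (int_0^t f(s) dB_s)^2 ] = int_0^t f(s)^2 ds.
Here f(s) = 1/5 - 7*s, so f(s)^2 = (35*s - 1)^2/25. Integrate:
  int_0^t ((35*s - 1)^2/25) ds = t*(1225*t^2 - 105*t + 3)/75.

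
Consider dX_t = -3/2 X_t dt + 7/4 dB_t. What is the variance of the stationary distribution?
lim Var(X_t) = 49/48

The OU SDE dX = -theta X dt + sigma dB admits the integrating factor exp(theta t): d(exp(theta t) X_t) = sigma exp(theta t) dB_t. Integrating from 0 to t gives X_t = x_0 * exp(-theta t) + sigma * int_0^t exp(-theta (t-s)) dB_s for any initial x_0. The Itô integral has variance (by the Itô isometry) sigma^2 * int_0^t exp(-2 theta (t - s)) ds = sigma^2 * (1 - exp(-2 theta t)) / (2 theta), independent of x_0.
With theta = 3/2, sigma = 7/4:
  Var(X_t) = (7/4)^2 * (1 - exp(-2*3/2 t)) / (2 * 3/2) = 49/48 - 49*exp(-3*t)/48.
As t -> infinity, exp(-2*3/2 t) -> 0, so the stationary variance is sigma^2 / (2 theta) = 49/48.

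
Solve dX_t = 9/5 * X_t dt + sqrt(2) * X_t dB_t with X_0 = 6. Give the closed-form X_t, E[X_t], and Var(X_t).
X_t = 6 * exp((4/5) t + (sqrt(2)) B_t); E[X_t] = 6*exp(9*t/5); Var(X_t) = 36*(exp(2*t) - 1)*exp(18*t/5)

For GBM dX = mu X dt + sigma X dB with X_0 = x_0, apply Itô to Y = log X: dY = (mu - sigma^2/2) dt + sigma dB, so Y_t = log(x_0) + (mu - sigma^2/2) t + sigma B_t and hence X_t = x_0 * exp((mu - sigma^2/2) t + sigma B_t).
With mu = 9/5, sigma = sqrt(2), x_0 = 6, this gives:
  X_t = 6 * exp((4/5) * t + (sqrt(2)) * B_t).
Since sigma*B_t ~ Normal(0, sigma^2 t), E[exp(sigma*B_t)] = exp(sigma^2 t / 2); so E[X_t] = x_0 * exp((mu - sigma^2/2) t) * exp(sigma^2 t / 2) = x_0 * exp(mu t) = 6*exp(9*t/5).
Var(X_t) = E[X_t^2] - (E[X_t])^2 = x_0^2 * exp(2 mu t) * (exp(sigma^2 t) - 1) = 36*(exp(2*t) - 1)*exp(18*t/5).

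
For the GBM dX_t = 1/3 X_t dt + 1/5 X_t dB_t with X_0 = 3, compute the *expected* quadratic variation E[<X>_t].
E[<X>_t] = 27*exp(53*t/75)/53 - 27/53

<X>_t = int_0^t ((1/5) * X_s)^2 ds. Taking expectation inside the integral: E[<X>_t] = (1/5)^2 * int_0^t E[X_s^2] ds. For GBM, E[X_s^2] = x_0^2 * exp((2 mu + sigma^2) s). Integrating:
  E[<X>_t] = (1/5)^2 * 3^2 * (exp((2*(1/3) + (1/5)^2) t) - 1) / (2*(1/3) + (1/5)^2)
           = (1/5)^2 * 3^2 * (exp((53/75) t) - 1) / (53/75) = 27*exp(53*t/75)/53 - 27/53.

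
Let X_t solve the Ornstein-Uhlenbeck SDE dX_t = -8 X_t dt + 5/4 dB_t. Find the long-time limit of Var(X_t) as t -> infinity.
lim Var(X_t) = 25/256

The OU SDE dX = -theta X dt + sigma dB admits the integrating factor exp(theta t): d(exp(theta t) X_t) = sigma exp(theta t) dB_t. Integrating from 0 to t gives X_t = x_0 * exp(-theta t) + sigma * int_0^t exp(-theta (t-s)) dB_s for any initial x_0. The Itô integral has variance (by the Itô isometry) sigma^2 * int_0^t exp(-2 theta (t - s)) ds = sigma^2 * (1 - exp(-2 theta t)) / (2 theta), independent of x_0.
With theta = 8, sigma = 5/4:
  Var(X_t) = (5/4)^2 * (1 - exp(-2*8 t)) / (2 * 8) = 25/256 - 25*exp(-16*t)/256.
As t -> infinity, exp(-2*8 t) -> 0, so the stationary variance is sigma^2 / (2 theta) = 25/256.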